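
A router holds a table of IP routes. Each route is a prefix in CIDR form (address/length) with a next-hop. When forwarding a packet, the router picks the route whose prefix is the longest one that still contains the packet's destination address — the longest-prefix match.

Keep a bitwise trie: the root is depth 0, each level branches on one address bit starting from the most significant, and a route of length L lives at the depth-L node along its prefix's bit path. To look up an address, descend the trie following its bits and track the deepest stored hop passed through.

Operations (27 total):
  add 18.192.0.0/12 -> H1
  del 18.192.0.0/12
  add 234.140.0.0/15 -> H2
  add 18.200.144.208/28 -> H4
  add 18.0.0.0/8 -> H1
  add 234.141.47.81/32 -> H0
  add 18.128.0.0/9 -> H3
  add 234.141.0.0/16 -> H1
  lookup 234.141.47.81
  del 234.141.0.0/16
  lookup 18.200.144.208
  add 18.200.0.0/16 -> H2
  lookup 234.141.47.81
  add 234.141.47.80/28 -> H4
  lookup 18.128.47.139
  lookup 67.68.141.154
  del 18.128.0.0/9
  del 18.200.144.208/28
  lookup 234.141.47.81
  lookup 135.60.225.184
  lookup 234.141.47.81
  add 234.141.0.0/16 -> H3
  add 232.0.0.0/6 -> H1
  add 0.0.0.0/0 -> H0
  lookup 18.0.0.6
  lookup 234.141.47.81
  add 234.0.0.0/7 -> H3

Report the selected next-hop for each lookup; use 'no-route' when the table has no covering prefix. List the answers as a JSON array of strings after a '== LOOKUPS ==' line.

Apply in order:
  add 18.192.0.0/12 -> H1 at depth 12
  - 18.192.0.0/12 clear@12
  add 234.140.0.0/15 -> H2 at depth 15
  add 18.200.144.208/28 -> H4 at depth 28
  add 18.0.0.0/8 -> H1 at depth 8
  add 234.141.47.81/32 -> H0 at depth 32
  add 18.128.0.0/9 -> H3 at depth 9
  add 234.141.0.0/16 -> H1 at depth 16
  ? 234.141.47.81  path d0:-→d1:-→d2:-→d3:-→d4:-→d5:-→d6:-→d7:-→d8:-→d9:-→d10:-→d11:-→d12:-→d13:-→d14:-→d15:H2→d16:H1→d17:-→d18:-→d19:-→d20:-→d21:-→d22:-→d23:-→d24:-→d25:-→d26:-→d27:-→d28:-→d29:-→d30:-→d31:-→d32:H0  best=H0
  - 234.141.0.0/16 clear@16
  ? 18.200.144.208  path d0:-→d1:-→d2:-→d3:-→d4:-→d5:-→d6:-→d7:-→d8:H1→d9:H3→d10:-→d11:-→d12:-→d13:-→d14:-→d15:-→d16:-→d17:-→d18:-→d19:-→d20:-→d21:-→d22:-→d23:-→d24:-→d25:-→d26:-→d27:-→d28:H4  best=H4
  add 18.200.0.0/16 -> H2 at depth 16
  ? 234.141.47.81  path d0:-→d1:-→d2:-→d3:-→d4:-→d5:-→d6:-→d7:-→d8:-→d9:-→d10:-→d11:-→d12:-→d13:-→d14:-→d15:H2→d16:-→d17:-→d18:-→d19:-→d20:-→d21:-→d22:-→d23:-→d24:-→d25:-→d26:-→d27:-→d28:-→d29:-→d30:-→d31:-→d32:H0  best=H0
  add 234.141.47.80/28 -> H4 at depth 28
  ? 18.128.47.139  path d0:-→d1:-→d2:-→d3:-→d4:-→d5:-→d6:-→d7:-→d8:H1→d9:H3  best=H3
  ? 67.68.141.154  path d0:-→d1:-  best=no-route
  - 18.128.0.0/9 clear@9
  - 18.200.144.208/28 clear@28
  ? 234.141.47.81  path d0:-→d1:-→d2:-→d3:-→d4:-→d5:-→d6:-→d7:-→d8:-→d9:-→d10:-→d11:-→d12:-→d13:-→d14:-→d15:H2→d16:-→d17:-→d18:-→d19:-→d20:-→d21:-→d22:-→d23:-→d24:-→d25:-→d26:-→d27:-→d28:H4→d29:-→d30:-→d31:-→d32:H0  best=H0
  ? 135.60.225.184  path d0:-→d1:-  best=no-route
  ? 234.141.47.81  path d0:-→d1:-→d2:-→d3:-→d4:-→d5:-→d6:-→d7:-→d8:-→d9:-→d10:-→d11:-→d12:-→d13:-→d14:-→d15:H2→d16:-→d17:-→d18:-→d19:-→d20:-→d21:-→d22:-→d23:-→d24:-→d25:-→d26:-→d27:-→d28:H4→d29:-→d30:-→d31:-→d32:H0  best=H0
  add 234.141.0.0/16 -> H3 at depth 16
  add 232.0.0.0/6 -> H1 at depth 6
  add 0.0.0.0/0 -> H0 at depth 0
  ? 18.0.0.6  path d0:H0→d1:-→d2:-→d3:-→d4:-→d5:-→d6:-→d7:-→d8:H1  best=H1
  ? 234.141.47.81  path d0:H0→d1:-→d2:-→d3:-→d4:-→d5:-→d6:H1→d7:-→d8:-→d9:-→d10:-→d11:-→d12:-→d13:-→d14:-→d15:H2→d16:H3→d17:-→d18:-→d19:-→d20:-→d21:-→d22:-→d23:-→d24:-→d25:-→d26:-→d27:-→d28:H4→d29:-→d30:-→d31:-→d32:H0  best=H0
  add 234.0.0.0/7 -> H3 at depth 7

== LOOKUPS ==
["H0","H4","H0","H3","no-route","H0","no-route","H0","H1","H0"]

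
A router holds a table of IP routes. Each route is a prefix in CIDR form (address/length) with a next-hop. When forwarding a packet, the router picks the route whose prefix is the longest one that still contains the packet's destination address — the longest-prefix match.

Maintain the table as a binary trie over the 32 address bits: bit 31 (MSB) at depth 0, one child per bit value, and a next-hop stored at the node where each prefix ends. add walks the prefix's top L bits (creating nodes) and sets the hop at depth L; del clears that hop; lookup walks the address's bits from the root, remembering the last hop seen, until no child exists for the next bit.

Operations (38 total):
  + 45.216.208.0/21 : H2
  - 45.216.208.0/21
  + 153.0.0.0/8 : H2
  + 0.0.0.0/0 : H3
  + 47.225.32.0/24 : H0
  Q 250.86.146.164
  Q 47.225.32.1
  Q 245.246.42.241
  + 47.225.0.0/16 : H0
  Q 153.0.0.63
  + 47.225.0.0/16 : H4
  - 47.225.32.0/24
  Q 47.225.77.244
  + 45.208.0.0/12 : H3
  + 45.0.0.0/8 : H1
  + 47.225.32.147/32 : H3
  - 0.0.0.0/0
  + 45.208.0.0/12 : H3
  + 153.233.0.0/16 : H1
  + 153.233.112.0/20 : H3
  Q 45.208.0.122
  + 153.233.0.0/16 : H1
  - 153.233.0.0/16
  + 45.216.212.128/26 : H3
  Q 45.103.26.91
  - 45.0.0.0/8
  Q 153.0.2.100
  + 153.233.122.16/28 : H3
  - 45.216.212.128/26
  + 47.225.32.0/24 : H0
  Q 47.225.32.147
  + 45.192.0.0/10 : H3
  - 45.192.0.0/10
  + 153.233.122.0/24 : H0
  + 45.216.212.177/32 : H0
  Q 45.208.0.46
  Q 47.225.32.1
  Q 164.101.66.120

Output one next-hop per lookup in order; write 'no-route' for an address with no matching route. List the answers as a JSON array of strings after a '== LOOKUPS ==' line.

Apply in order:
  add 45.216.208.0/21 -> H2 at depth 21
  - 45.216.208.0/21 clear@21
  add 153.0.0.0/8 -> H2 at depth 8
  add 0.0.0.0/0 -> H3 at depth 0
  add 47.225.32.0/24 -> H0 at depth 24
  Q 250.86.146.164: descend 1 ; hops seen [H3] ; pick H3
  Q 47.225.32.1: descend 001011111110000100100000 ; hops seen [H3,H0] ; pick H0
  Q 245.246.42.241: descend 1 ; hops seen [H3] ; pick H3
  add 47.225.0.0/16 -> H0 at depth 16
  Q 153.0.0.63: descend 10011001 ; hops seen [H3,H2] ; pick H2
  add 47.225.0.0/16 -> H4 at depth 16
  - 47.225.32.0/24 clear@24
  Q 47.225.77.244: descend 00101111111000010 ; hops seen [H3,H4] ; pick H4
  add 45.208.0.0/12 -> H3 at depth 12
  add 45.0.0.0/8 -> H1 at depth 8
  add 47.225.32.147/32 -> H3 at depth 32
  - 0.0.0.0/0 clear@0
  add 45.208.0.0/12 -> H3 at depth 12
  add 153.233.0.0/16 -> H1 at depth 16
  add 153.233.112.0/20 -> H3 at depth 20
  Q 45.208.0.122: descend 001011011101 ; hops seen [H1,H3] ; pick H3
  add 153.233.0.0/16 -> H1 at depth 16
  - 153.233.0.0/16 clear@16
  add 45.216.212.128/26 -> H3 at depth 26
  Q 45.103.26.91: descend 00101101 ; hops seen [H1] ; pick H1
  - 45.0.0.0/8 clear@8
  Q 153.0.2.100: descend 10011001 ; hops seen [H2] ; pick H2
  add 153.233.122.16/28 -> H3 at depth 28
  - 45.216.212.128/26 clear@26
  add 47.225.32.0/24 -> H0 at depth 24
  Q 47.225.32.147: descend 00101111111000010010000010010011 ; hops seen [H4,H0,H3] ; pick H3
  add 45.192.0.0/10 -> H3 at depth 10
  - 45.192.0.0/10 clear@10
  add 153.233.122.0/24 -> H0 at depth 24
  add 45.216.212.177/32 -> H0 at depth 32
  Q 45.208.0.46: descend 001011011101 ; hops seen [H3] ; pick H3
  Q 47.225.32.1: descend 001011111110000100100000 ; hops seen [H4,H0] ; pick H0
  Q 164.101.66.120: descend 10 ; hops seen [∅] ; pick no-route

== LOOKUPS ==
["H3","H0","H3","H2","H4","H3","H1","H2","H3","H3","H0","no-route"]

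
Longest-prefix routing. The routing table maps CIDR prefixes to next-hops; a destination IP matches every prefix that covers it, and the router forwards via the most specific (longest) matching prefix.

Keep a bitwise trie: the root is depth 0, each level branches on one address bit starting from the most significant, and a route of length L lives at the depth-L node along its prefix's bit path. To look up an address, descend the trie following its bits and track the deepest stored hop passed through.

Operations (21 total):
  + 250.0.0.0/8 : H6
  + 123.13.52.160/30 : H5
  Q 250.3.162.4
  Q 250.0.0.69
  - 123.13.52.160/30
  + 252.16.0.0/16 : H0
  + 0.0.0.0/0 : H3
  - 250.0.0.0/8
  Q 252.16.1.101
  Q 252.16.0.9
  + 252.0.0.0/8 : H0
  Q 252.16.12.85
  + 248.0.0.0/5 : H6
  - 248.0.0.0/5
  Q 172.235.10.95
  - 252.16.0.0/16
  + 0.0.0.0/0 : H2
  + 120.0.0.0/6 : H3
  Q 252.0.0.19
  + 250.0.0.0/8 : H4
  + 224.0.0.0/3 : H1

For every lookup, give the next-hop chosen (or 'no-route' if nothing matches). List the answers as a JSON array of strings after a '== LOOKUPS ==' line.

Process each operation:
  add 250.0.0.0/8 -> H6 at depth 8
  add 123.13.52.160/30 -> H5 at depth 30
  Q 250.3.162.4: descend 11111010 ; hops seen [H6] ; pick H6
  Q 250.0.0.69: descend 11111010 ; hops seen [H6] ; pick H6
  del 123.13.52.160/30 (clear depth 30)
  add 252.16.0.0/16 -> H0 at depth 16
  add 0.0.0.0/0 -> H3 at depth 0
  del 250.0.0.0/8 (clear depth 8)
  Q 252.16.1.101: descend 1111110000010000 ; hops seen [H3,H0] ; pick H0
  Q 252.16.0.9: descend 1111110000010000 ; hops seen [H3,H0] ; pick H0
  add 252.0.0.0/8 -> H0 at depth 8
  Q 252.16.12.85: descend 1111110000010000 ; hops seen [H3,H0,H0] ; pick H0
  add 248.0.0.0/5 -> H6 at depth 5
  del 248.0.0.0/5 (clear depth 5)
  Q 172.235.10.95: descend 1 ; hops seen [H3] ; pick H3
  del 252.16.0.0/16 (clear depth 16)
  add 0.0.0.0/0 -> H2 at depth 0
  add 120.0.0.0/6 -> H3 at depth 6
  Q 252.0.0.19: descend 11111100000 ; hops seen [H2,H0] ; pick H0
  add 250.0.0.0/8 -> H4 at depth 8
  add 224.0.0.0/3 -> H1 at depth 3

== LOOKUPS ==
["H6","H6","H0","H0","H0","H3","H0"]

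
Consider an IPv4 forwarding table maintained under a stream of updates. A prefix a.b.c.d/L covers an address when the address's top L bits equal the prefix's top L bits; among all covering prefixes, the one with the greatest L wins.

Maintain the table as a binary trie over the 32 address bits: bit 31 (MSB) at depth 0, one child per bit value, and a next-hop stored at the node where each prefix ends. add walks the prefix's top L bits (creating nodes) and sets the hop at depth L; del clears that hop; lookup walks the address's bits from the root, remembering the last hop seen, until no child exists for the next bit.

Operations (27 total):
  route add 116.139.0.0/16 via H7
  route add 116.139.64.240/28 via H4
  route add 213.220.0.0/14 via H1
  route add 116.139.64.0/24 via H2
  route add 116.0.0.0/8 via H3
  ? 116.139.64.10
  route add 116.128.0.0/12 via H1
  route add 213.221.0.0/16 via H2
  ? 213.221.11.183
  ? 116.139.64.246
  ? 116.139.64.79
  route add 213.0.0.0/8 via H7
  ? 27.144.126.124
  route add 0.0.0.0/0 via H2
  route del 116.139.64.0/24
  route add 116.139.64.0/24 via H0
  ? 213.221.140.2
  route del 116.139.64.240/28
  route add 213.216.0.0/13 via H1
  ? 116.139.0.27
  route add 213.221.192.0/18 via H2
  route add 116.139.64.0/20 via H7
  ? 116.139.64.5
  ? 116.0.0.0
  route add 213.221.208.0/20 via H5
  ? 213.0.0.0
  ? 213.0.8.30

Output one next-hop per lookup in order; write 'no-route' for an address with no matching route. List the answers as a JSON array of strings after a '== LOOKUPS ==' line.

Apply in order:
  add 116.139.0.0/16 -> H7 at depth 16
  add 116.139.64.240/28 -> H4 at depth 28
  add 213.220.0.0/14 -> H1 at depth 14
  add 116.139.64.0/24 -> H2 at depth 24
  add 116.0.0.0/8 -> H3 at depth 8
  Q 116.139.64.10: descend 011101001000101101000000 ; hops seen [H3,H7,H2] ; pick H2
  add 116.128.0.0/12 -> H1 at depth 12
  add 213.221.0.0/16 -> H2 at depth 16
  Q 213.221.11.183: descend 1101010111011101 ; hops seen [H1,H2] ; pick H2
  Q 116.139.64.246: descend 0111010010001011010000001111 ; hops seen [H3,H1,H7,H2,H4] ; pick H4
  Q 116.139.64.79: descend 011101001000101101000000 ; hops seen [H3,H1,H7,H2] ; pick H2
  add 213.0.0.0/8 -> H7 at depth 8
  Q 27.144.126.124: descend 0 ; hops seen [∅] ; pick no-route
  add 0.0.0.0/0 -> H2 at depth 0
  - 116.139.64.0/24 clear@24
  add 116.139.64.0/24 -> H0 at depth 24
  Q 213.221.140.2: descend 1101010111011101 ; hops seen [H2,H7,H1,H2] ; pick H2
  - 116.139.64.240/28 clear@28
  add 213.216.0.0/13 -> H1 at depth 13
  Q 116.139.0.27: descend 01110100100010110 ; hops seen [H2,H3,H1,H7] ; pick H7
  add 213.221.192.0/18 -> H2 at depth 18
  add 116.139.64.0/20 -> H7 at depth 20
  Q 116.139.64.5: descend 011101001000101101000000 ; hops seen [H2,H3,H1,H7,H7,H0] ; pick H0
  Q 116.0.0.0: descend 01110100 ; hops seen [H2,H3] ; pick H3
  add 213.221.208.0/20 -> H5 at depth 20
  Q 213.0.0.0: descend 11010101 ; hops seen [H2,H7] ; pick H7
  Q 213.0.8.30: descend 11010101 ; hops seen [H2,H7] ; pick H7

== LOOKUPS ==
["H2","H2","H4","H2","no-route","H2","H7","H0","H3","H7","H7"]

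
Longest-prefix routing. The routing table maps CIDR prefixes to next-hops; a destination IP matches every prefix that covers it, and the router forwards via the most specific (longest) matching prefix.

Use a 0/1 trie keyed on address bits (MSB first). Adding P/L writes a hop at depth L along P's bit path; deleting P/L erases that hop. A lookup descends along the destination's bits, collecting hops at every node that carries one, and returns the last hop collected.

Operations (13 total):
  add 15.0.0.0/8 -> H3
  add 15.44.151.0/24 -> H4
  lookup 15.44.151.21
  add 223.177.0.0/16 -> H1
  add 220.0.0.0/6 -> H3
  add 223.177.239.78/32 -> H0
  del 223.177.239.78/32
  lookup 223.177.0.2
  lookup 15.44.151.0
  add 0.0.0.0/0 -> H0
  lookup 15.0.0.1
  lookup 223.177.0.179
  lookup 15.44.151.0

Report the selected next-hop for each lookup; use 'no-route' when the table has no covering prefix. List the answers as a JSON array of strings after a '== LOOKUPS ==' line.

Process each operation:
  add 15.0.0.0/8 -> H3 at depth 8
  add 15.44.151.0/24 -> H4 at depth 24
  lookup 15.44.151.21: bits 000011110010110010010111 walk d0:-→d1:-→d2:-→d3:-→d4:-→d5:-→d6:-→d7:-→d8:H3→d9:-→d10:-→d11:-→d12:-→d13:-→d14:-→d15:-→d16:-→d17:-→d18:-→d19:-→d20:-→d21:-→d22:-→d23:-→d24:H4 -> H4
  add 223.177.0.0/16 -> H1 at depth 16
  add 220.0.0.0/6 -> H3 at depth 6
  add 223.177.239.78/32 -> H0 at depth 32
  del 223.177.239.78/32 (clear depth 32)
  lookup 223.177.0.2: bits 1101111110110001 walk d0:-→d1:-→d2:-→d3:-→d4:-→d5:-→d6:H3→d7:-→d8:-→d9:-→d10:-→d11:-→d12:-→d13:-→d14:-→d15:-→d16:H1 -> H1
  lookup 15.44.151.0: bits 000011110010110010010111 walk d0:-→d1:-→d2:-→d3:-→d4:-→d5:-→d6:-→d7:-→d8:H3→d9:-→d10:-→d11:-→d12:-→d13:-→d14:-→d15:-→d16:-→d17:-→d18:-→d19:-→d20:-→d21:-→d22:-→d23:-→d24:H4 -> H4
  add 0.0.0.0/0 -> H0 at depth 0
  lookup 15.0.0.1: bits 0000111100 walk d0:H0→d1:-→d2:-→d3:-→d4:-→d5:-→d6:-→d7:-→d8:H3→d9:-→d10:- -> H3
  lookup 223.177.0.179: bits 1101111110110001 walk d0:H0→d1:-→d2:-→d3:-→d4:-→d5:-→d6:H3→d7:-→d8:-→d9:-→d10:-→d11:-→d12:-→d13:-→d14:-→d15:-→d16:H1 -> H1
  lookup 15.44.151.0: bits 000011110010110010010111 walk d0:H0→d1:-→d2:-→d3:-→d4:-→d5:-→d6:-→d7:-→d8:H3→d9:-→d10:-→d11:-→d12:-→d13:-→d14:-→d15:-→d16:-→d17:-→d18:-→d19:-→d20:-→d21:-→d22:-→d23:-→d24:H4 -> H4

== LOOKUPS ==
["H4","H1","H4","H3","H1","H4"]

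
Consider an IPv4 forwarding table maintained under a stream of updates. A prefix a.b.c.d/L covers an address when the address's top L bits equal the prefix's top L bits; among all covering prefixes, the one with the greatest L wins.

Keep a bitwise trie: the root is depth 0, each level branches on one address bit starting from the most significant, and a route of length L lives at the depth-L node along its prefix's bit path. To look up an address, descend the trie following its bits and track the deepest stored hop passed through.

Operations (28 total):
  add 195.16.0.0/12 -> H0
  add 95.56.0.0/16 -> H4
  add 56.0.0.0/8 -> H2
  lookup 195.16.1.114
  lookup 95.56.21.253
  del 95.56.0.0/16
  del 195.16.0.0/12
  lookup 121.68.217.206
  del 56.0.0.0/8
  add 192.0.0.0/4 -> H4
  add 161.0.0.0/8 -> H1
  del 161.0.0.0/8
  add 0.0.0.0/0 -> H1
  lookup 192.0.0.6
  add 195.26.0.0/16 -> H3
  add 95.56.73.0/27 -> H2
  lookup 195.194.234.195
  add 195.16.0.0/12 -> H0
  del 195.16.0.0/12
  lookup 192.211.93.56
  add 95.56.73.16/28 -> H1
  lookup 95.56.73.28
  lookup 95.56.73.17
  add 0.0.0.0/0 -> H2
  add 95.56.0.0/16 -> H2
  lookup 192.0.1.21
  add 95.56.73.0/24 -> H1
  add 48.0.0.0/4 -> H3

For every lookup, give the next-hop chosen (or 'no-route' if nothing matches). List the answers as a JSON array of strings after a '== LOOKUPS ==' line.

Apply in order:
  add 195.16.0.0/12 -> H0 at depth 12
  add 95.56.0.0/16 -> H4 at depth 16
  add 56.0.0.0/8 -> H2 at depth 8
  ? 195.16.1.114  path d0:-→d1:-→d2:-→d3:-→d4:-→d5:-→d6:-→d7:-→d8:-→d9:-→d10:-→d11:-→d12:H0  best=H0
  ? 95.56.21.253  path d0:-→d1:-→d2:-→d3:-→d4:-→d5:-→d6:-→d7:-→d8:-→d9:-→d10:-→d11:-→d12:-→d13:-→d14:-→d15:-→d16:H4  best=H4
  del 95.56.0.0/16 (clear depth 16)
  del 195.16.0.0/12 (clear depth 12)
  ? 121.68.217.206  path d0:-→d1:-→d2:-  best=no-route
  del 56.0.0.0/8 (clear depth 8)
  add 192.0.0.0/4 -> H4 at depth 4
  add 161.0.0.0/8 -> H1 at depth 8
  del 161.0.0.0/8 (clear depth 8)
  add 0.0.0.0/0 -> H1 at depth 0
  ? 192.0.0.6  path d0:H1→d1:-→d2:-→d3:-→d4:H4→d5:-→d6:-  best=H4
  add 195.26.0.0/16 -> H3 at depth 16
  add 95.56.73.0/27 -> H2 at depth 27
  ? 195.194.234.195  path d0:H1→d1:-→d2:-→d3:-→d4:H4→d5:-→d6:-→d7:-→d8:-  best=H4
  add 195.16.0.0/12 -> H0 at depth 12
  del 195.16.0.0/12 (clear depth 12)
  ? 192.211.93.56  path d0:H1→d1:-→d2:-→d3:-→d4:H4→d5:-→d6:-  best=H4
  add 95.56.73.16/28 -> H1 at depth 28
  ? 95.56.73.28  path d0:H1→d1:-→d2:-→d3:-→d4:-→d5:-→d6:-→d7:-→d8:-→d9:-→d10:-→d11:-→d12:-→d13:-→d14:-→d15:-→d16:-→d17:-→d18:-→d19:-→d20:-→d21:-→d22:-→d23:-→d24:-→d25:-→d26:-→d27:H2→d28:H1  best=H1
  ? 95.56.73.17  path d0:H1→d1:-→d2:-→d3:-→d4:-→d5:-→d6:-→d7:-→d8:-→d9:-→d10:-→d11:-→d12:-→d13:-→d14:-→d15:-→d16:-→d17:-→d18:-→d19:-→d20:-→d21:-→d22:-→d23:-→d24:-→d25:-→d26:-→d27:H2→d28:H1  best=H1
  add 0.0.0.0/0 -> H2 at depth 0
  add 95.56.0.0/16 -> H2 at depth 16
  ? 192.0.1.21  path d0:H2→d1:-→d2:-→d3:-→d4:H4→d5:-→d6:-  best=H4
  add 95.56.73.0/24 -> H1 at depth 24
  add 48.0.0.0/4 -> H3 at depth 4

== LOOKUPS ==
["H0","H4","no-route","H4","H4","H4","H1","H1","H4"]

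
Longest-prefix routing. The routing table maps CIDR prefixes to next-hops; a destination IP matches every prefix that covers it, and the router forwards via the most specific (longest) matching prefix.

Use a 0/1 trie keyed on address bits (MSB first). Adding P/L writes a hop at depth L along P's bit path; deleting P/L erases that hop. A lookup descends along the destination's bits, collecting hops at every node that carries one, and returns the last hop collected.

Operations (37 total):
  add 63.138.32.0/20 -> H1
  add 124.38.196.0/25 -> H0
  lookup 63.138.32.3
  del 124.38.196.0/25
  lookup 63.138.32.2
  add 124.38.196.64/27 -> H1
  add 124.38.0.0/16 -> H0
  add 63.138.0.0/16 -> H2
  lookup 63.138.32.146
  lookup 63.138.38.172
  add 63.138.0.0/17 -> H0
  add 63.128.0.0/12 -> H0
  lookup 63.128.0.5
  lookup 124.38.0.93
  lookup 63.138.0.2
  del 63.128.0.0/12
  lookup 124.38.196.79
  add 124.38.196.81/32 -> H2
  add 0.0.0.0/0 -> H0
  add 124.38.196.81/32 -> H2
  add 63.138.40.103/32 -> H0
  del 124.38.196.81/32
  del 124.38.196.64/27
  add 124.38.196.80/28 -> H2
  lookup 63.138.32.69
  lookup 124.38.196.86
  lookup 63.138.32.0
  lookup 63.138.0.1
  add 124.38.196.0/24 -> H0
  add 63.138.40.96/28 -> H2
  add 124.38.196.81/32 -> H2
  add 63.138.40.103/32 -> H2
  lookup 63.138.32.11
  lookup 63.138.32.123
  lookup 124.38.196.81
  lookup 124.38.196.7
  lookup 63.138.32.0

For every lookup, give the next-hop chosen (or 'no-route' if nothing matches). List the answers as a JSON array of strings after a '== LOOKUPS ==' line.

Apply in order:
  add 63.138.32.0/20 -> H1 at depth 20
  add 124.38.196.0/25 -> H0 at depth 25
  Q 63.138.32.3: descend 00111111100010100010 ; hops seen [H1] ; pick H1
  del 124.38.196.0/25 (clear depth 25)
  Q 63.138.32.2: descend 00111111100010100010 ; hops seen [H1] ; pick H1
  add 124.38.196.64/27 -> H1 at depth 27
  add 124.38.0.0/16 -> H0 at depth 16
  add 63.138.0.0/16 -> H2 at depth 16
  Q 63.138.32.146: descend 00111111100010100010 ; hops seen [H2,H1] ; pick H1
  Q 63.138.38.172: descend 00111111100010100010 ; hops seen [H2,H1] ; pick H1
  add 63.138.0.0/17 -> H0 at depth 17
  add 63.128.0.0/12 -> H0 at depth 12
  Q 63.128.0.5: descend 001111111000 ; hops seen [H0] ; pick H0
  Q 124.38.0.93: descend 0111110000100110 ; hops seen [H0] ; pick H0
  Q 63.138.0.2: descend 001111111000101000 ; hops seen [H0,H2,H0] ; pick H0
  del 63.128.0.0/12 (clear depth 12)
  Q 124.38.196.79: descend 011111000010011011000100010 ; hops seen [H0,H1] ; pick H1
  add 124.38.196.81/32 -> H2 at depth 32
  add 0.0.0.0/0 -> H0 at depth 0
  add 124.38.196.81/32 -> H2 at depth 32
  add 63.138.40.103/32 -> H0 at depth 32
  del 124.38.196.81/32 (clear depth 32)
  del 124.38.196.64/27 (clear depth 27)
  add 124.38.196.80/28 -> H2 at depth 28
  Q 63.138.32.69: descend 00111111100010100010 ; hops seen [H0,H2,H0,H1] ; pick H1
  Q 124.38.196.86: descend 01111100001001101100010001010 ; hops seen [H0,H0,H2] ; pick H2
  Q 63.138.32.0: descend 00111111100010100010 ; hops seen [H0,H2,H0,H1] ; pick H1
  Q 63.138.0.1: descend 001111111000101000 ; hops seen [H0,H2,H0] ; pick H0
  add 124.38.196.0/24 -> H0 at depth 24
  add 63.138.40.96/28 -> H2 at depth 28
  add 124.38.196.81/32 -> H2 at depth 32
  add 63.138.40.103/32 -> H2 at depth 32
  Q 63.138.32.11: descend 00111111100010100010 ; hops seen [H0,H2,H0,H1] ; pick H1
  Q 63.138.32.123: descend 00111111100010100010 ; hops seen [H0,H2,H0,H1] ; pick H1
  Q 124.38.196.81: descend 01111100001001101100010001010001 ; hops seen [H0,H0,H0,H2,H2] ; pick H2
  Q 124.38.196.7: descend 0111110000100110110001000 ; hops seen [H0,H0,H0] ; pick H0
  Q 63.138.32.0: descend 00111111100010100010 ; hops seen [H0,H2,H0,H1] ; pick H1

== LOOKUPS ==
["H1","H1","H1","H1","H0","H0","H0","H1","H1","H2","H1","H0","H1","H1","H2","H0","H1"]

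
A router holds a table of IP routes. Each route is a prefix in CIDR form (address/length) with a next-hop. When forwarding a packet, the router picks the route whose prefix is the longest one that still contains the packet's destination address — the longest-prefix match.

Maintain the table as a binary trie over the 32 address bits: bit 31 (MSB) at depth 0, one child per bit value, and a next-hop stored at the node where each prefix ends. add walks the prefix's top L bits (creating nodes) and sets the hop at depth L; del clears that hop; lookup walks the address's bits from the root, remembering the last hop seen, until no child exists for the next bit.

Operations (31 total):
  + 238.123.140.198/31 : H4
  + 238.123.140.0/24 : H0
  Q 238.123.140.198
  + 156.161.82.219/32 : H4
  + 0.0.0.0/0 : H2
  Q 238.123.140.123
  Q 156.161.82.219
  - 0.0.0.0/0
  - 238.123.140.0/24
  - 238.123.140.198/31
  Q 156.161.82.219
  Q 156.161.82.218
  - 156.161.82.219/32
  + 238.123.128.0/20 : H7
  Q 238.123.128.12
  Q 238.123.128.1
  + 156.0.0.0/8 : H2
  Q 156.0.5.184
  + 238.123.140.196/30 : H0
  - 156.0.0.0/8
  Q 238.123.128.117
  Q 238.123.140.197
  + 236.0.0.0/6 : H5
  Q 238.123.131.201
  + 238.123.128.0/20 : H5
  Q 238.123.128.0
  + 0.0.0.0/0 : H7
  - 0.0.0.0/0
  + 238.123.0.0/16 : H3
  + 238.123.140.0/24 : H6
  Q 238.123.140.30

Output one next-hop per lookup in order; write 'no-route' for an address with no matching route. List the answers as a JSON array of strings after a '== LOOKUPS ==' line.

Trace:
  add 238.123.140.198/31 -> H4 at depth 31
  add 238.123.140.0/24 -> H0 at depth 24
  ? 238.123.140.198  path d0:-→d1:-→d2:-→d3:-→d4:-→d5:-→d6:-→d7:-→d8:-→d9:-→d10:-→d11:-→d12:-→d13:-→d14:-→d15:-→d16:-→d17:-→d18:-→d19:-→d20:-→d21:-→d22:-→d23:-→d24:H0→d25:-→d26:-→d27:-→d28:-→d29:-→d30:-→d31:H4  best=H4
  add 156.161.82.219/32 -> H4 at depth 32
  add 0.0.0.0/0 -> H2 at depth 0
  ? 238.123.140.123  path d0:H2→d1:-→d2:-→d3:-→d4:-→d5:-→d6:-→d7:-→d8:-→d9:-→d10:-→d11:-→d12:-→d13:-→d14:-→d15:-→d16:-→d17:-→d18:-→d19:-→d20:-→d21:-→d22:-→d23:-→d24:H0  best=H0
  ? 156.161.82.219  path d0:H2→d1:-→d2:-→d3:-→d4:-→d5:-→d6:-→d7:-→d8:-→d9:-→d10:-→d11:-→d12:-→d13:-→d14:-→d15:-→d16:-→d17:-→d18:-→d19:-→d20:-→d21:-→d22:-→d23:-→d24:-→d25:-→d26:-→d27:-→d28:-→d29:-→d30:-→d31:-→d32:H4  best=H4
  del 0.0.0.0/0 (clear depth 0)
  del 238.123.140.0/24 (clear depth 24)
  del 238.123.140.198/31 (clear depth 31)
  ? 156.161.82.219  path d0:-→d1:-→d2:-→d3:-→d4:-→d5:-→d6:-→d7:-→d8:-→d9:-→d10:-→d11:-→d12:-→d13:-→d14:-→d15:-→d16:-→d17:-→d18:-→d19:-→d20:-→d21:-→d22:-→d23:-→d24:-→d25:-→d26:-→d27:-→d28:-→d29:-→d30:-→d31:-→d32:H4  best=H4
  ? 156.161.82.218  path d0:-→d1:-→d2:-→d3:-→d4:-→d5:-→d6:-→d7:-→d8:-→d9:-→d10:-→d11:-→d12:-→d13:-→d14:-→d15:-→d16:-→d17:-→d18:-→d19:-→d20:-→d21:-→d22:-→d23:-→d24:-→d25:-→d26:-→d27:-→d28:-→d29:-→d30:-→d31:-  best=no-route
  del 156.161.82.219/32 (clear depth 32)
  add 238.123.128.0/20 -> H7 at depth 20
  ? 238.123.128.12  path d0:-→d1:-→d2:-→d3:-→d4:-→d5:-→d6:-→d7:-→d8:-→d9:-→d10:-→d11:-→d12:-→d13:-→d14:-→d15:-→d16:-→d17:-→d18:-→d19:-→d20:H7  best=H7
  ? 238.123.128.1  path d0:-→d1:-→d2:-→d3:-→d4:-→d5:-→d6:-→d7:-→d8:-→d9:-→d10:-→d11:-→d12:-→d13:-→d14:-→d15:-→d16:-→d17:-→d18:-→d19:-→d20:H7  best=H7
  add 156.0.0.0/8 -> H2 at depth 8
  ? 156.0.5.184  path d0:-→d1:-→d2:-→d3:-→d4:-→d5:-→d6:-→d7:-→d8:H2  best=H2
  add 238.123.140.196/30 -> H0 at depth 30
  del 156.0.0.0/8 (clear depth 8)
  ? 238.123.128.117  path d0:-→d1:-→d2:-→d3:-→d4:-→d5:-→d6:-→d7:-→d8:-→d9:-→d10:-→d11:-→d12:-→d13:-→d14:-→d15:-→d16:-→d17:-→d18:-→d19:-→d20:H7  best=H7
  ? 238.123.140.197  path d0:-→d1:-→d2:-→d3:-→d4:-→d5:-→d6:-→d7:-→d8:-→d9:-→d10:-→d11:-→d12:-→d13:-→d14:-→d15:-→d16:-→d17:-→d18:-→d19:-→d20:H7→d21:-→d22:-→d23:-→d24:-→d25:-→d26:-→d27:-→d28:-→d29:-→d30:H0  best=H0
  add 236.0.0.0/6 -> H5 at depth 6
  ? 238.123.131.201  path d0:-→d1:-→d2:-→d3:-→d4:-→d5:-→d6:H5→d7:-→d8:-→d9:-→d10:-→d11:-→d12:-→d13:-→d14:-→d15:-→d16:-→d17:-→d18:-→d19:-→d20:H7  best=H7
  add 238.123.128.0/20 -> H5 at depth 20
  ? 238.123.128.0  path d0:-→d1:-→d2:-→d3:-→d4:-→d5:-→d6:H5→d7:-→d8:-→d9:-→d10:-→d11:-→d12:-→d13:-→d14:-→d15:-→d16:-→d17:-→d18:-→d19:-→d20:H5  best=H5
  add 0.0.0.0/0 -> H7 at depth 0
  del 0.0.0.0/0 (clear depth 0)
  add 238.123.0.0/16 -> H3 at depth 16
  add 238.123.140.0/24 -> H6 at depth 24
  ? 238.123.140.30  path d0:-→d1:-→d2:-→d3:-→d4:-→d5:-→d6:H5→d7:-→d8:-→d9:-→d10:-→d11:-→d12:-→d13:-→d14:-→d15:-→d16:H3→d17:-→d18:-→d19:-→d20:H5→d21:-→d22:-→d23:-→d24:H6  best=H6

== LOOKUPS ==
["H4","H0","H4","H4","no-route","H7","H7","H2","H7","H0","H7","H5","H6"]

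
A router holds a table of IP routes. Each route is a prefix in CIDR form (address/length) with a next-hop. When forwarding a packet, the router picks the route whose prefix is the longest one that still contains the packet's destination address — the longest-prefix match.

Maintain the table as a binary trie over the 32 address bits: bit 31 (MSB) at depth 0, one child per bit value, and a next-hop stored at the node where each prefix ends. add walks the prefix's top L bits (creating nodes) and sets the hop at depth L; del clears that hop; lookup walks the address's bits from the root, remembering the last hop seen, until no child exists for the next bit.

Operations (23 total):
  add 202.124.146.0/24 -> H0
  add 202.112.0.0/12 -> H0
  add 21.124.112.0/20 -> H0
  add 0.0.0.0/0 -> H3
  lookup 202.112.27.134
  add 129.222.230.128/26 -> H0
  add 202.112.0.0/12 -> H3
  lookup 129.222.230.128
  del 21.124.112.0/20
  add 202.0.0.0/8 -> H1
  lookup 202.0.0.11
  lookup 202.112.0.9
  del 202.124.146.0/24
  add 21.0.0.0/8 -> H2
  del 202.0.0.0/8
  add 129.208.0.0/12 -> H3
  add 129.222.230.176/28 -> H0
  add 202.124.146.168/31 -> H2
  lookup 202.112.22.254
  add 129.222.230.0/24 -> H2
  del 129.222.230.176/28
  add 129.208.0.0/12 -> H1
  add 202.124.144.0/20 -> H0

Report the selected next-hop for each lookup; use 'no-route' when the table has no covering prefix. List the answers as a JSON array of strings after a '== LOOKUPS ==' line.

Process each operation:
  add 202.124.146.0/24 -> H0 at depth 24
  add 202.112.0.0/12 -> H0 at depth 12
  add 21.124.112.0/20 -> H0 at depth 20
  add 0.0.0.0/0 -> H3 at depth 0
  Q 202.112.27.134: descend 110010100111 ; hops seen [H3,H0] ; pick H0
  add 129.222.230.128/26 -> H0 at depth 26
  add 202.112.0.0/12 -> H3 at depth 12
  Q 129.222.230.128: descend 10000001110111101110011010 ; hops seen [H3,H0] ; pick H0
  del 21.124.112.0/20 (clear depth 20)
  add 202.0.0.0/8 -> H1 at depth 8
  Q 202.0.0.11: descend 110010100 ; hops seen [H3,H1] ; pick H1
  Q 202.112.0.9: descend 110010100111 ; hops seen [H3,H1,H3] ; pick H3
  del 202.124.146.0/24 (clear depth 24)
  add 21.0.0.0/8 -> H2 at depth 8
  del 202.0.0.0/8 (clear depth 8)
  add 129.208.0.0/12 -> H3 at depth 12
  add 129.222.230.176/28 -> H0 at depth 28
  add 202.124.146.168/31 -> H2 at depth 31
  Q 202.112.22.254: descend 110010100111 ; hops seen [H3,H3] ; pick H3
  add 129.222.230.0/24 -> H2 at depth 24
  del 129.222.230.176/28 (clear depth 28)
  add 129.208.0.0/12 -> H1 at depth 12
  add 202.124.144.0/20 -> H0 at depth 20

== LOOKUPS ==
["H0","H0","H1","H3","H3"]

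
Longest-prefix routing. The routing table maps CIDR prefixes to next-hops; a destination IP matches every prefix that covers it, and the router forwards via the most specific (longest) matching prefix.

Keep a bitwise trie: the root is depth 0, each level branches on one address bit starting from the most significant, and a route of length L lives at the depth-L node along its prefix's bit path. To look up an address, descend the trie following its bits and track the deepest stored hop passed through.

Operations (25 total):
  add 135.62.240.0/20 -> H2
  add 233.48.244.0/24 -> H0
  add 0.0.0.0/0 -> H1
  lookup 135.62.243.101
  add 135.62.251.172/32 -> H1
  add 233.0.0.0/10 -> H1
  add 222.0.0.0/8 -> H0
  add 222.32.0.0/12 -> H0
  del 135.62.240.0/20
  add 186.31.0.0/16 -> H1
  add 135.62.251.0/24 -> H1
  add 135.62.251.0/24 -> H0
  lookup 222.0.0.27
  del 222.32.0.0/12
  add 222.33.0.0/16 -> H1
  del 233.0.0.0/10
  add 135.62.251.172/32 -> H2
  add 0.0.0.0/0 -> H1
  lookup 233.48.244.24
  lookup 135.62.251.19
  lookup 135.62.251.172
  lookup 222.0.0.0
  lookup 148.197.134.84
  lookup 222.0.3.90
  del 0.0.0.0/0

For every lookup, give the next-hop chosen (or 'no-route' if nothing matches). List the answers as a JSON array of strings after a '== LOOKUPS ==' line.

Trace:
  + 135.62.240.0/20 (H2) depth=20
  + 233.48.244.0/24 (H0) depth=24
  + 0.0.0.0/0 (H1) depth=0
  lookup 135.62.243.101: bits 10000111001111101111 walk d0:H1→d1:-→d2:-→d3:-→d4:-→d5:-→d6:-→d7:-→d8:-→d9:-→d10:-→d11:-→d12:-→d13:-→d14:-→d15:-→d16:-→d17:-→d18:-→d19:-→d20:H2 -> H2
  + 135.62.251.172/32 (H1) depth=32
  + 233.0.0.0/10 (H1) depth=10
  + 222.0.0.0/8 (H0) depth=8
  + 222.32.0.0/12 (H0) depth=12
  - 135.62.240.0/20 clear@20
  + 186.31.0.0/16 (H1) depth=16
  + 135.62.251.0/24 (H1) depth=24
  + 135.62.251.0/24 (H0) depth=24
  lookup 222.0.0.27: bits 1101111000 walk d0:H1→d1:-→d2:-→d3:-→d4:-→d5:-→d6:-→d7:-→d8:H0→d9:-→d10:- -> H0
  - 222.32.0.0/12 clear@12
  + 222.33.0.0/16 (H1) depth=16
  - 233.0.0.0/10 clear@10
  + 135.62.251.172/32 (H2) depth=32
  + 0.0.0.0/0 (H1) depth=0
  lookup 233.48.244.24: bits 111010010011000011110100 walk d0:H1→d1:-→d2:-→d3:-→d4:-→d5:-→d6:-→d7:-→d8:-→d9:-→d10:-→d11:-→d12:-→d13:-→d14:-→d15:-→d16:-→d17:-→d18:-→d19:-→d20:-→d21:-→d22:-→d23:-→d24:H0 -> H0
  lookup 135.62.251.19: bits 100001110011111011111011 walk d0:H1→d1:-→d2:-→d3:-→d4:-→d5:-→d6:-→d7:-→d8:-→d9:-→d10:-→d11:-→d12:-→d13:-→d14:-→d15:-→d16:-→d17:-→d18:-→d19:-→d20:-→d21:-→d22:-→d23:-→d24:H0 -> H0
  lookup 135.62.251.172: bits 10000111001111101111101110101100 walk d0:H1→d1:-→d2:-→d3:-→d4:-→d5:-→d6:-→d7:-→d8:-→d9:-→d10:-→d11:-→d12:-→d13:-→d14:-→d15:-→d16:-→d17:-→d18:-→d19:-→d20:-→d21:-→d22:-→d23:-→d24:H0→d25:-→d26:-→d27:-→d28:-→d29:-→d30:-→d31:-→d32:H2 -> H2
  lookup 222.0.0.0: bits 1101111000 walk d0:H1→d1:-→d2:-→d3:-→d4:-→d5:-→d6:-→d7:-→d8:H0→d9:-→d10:- -> H0
  lookup 148.197.134.84: bits 100 walk d0:H1→d1:-→d2:-→d3:- -> H1
  lookup 222.0.3.90: bits 1101111000 walk d0:H1→d1:-→d2:-→d3:-→d4:-→d5:-→d6:-→d7:-→d8:H0→d9:-→d10:- -> H0
  - 0.0.0.0/0 clear@0

== LOOKUPS ==
["H2","H0","H0","H0","H2","H0","H1","H0"]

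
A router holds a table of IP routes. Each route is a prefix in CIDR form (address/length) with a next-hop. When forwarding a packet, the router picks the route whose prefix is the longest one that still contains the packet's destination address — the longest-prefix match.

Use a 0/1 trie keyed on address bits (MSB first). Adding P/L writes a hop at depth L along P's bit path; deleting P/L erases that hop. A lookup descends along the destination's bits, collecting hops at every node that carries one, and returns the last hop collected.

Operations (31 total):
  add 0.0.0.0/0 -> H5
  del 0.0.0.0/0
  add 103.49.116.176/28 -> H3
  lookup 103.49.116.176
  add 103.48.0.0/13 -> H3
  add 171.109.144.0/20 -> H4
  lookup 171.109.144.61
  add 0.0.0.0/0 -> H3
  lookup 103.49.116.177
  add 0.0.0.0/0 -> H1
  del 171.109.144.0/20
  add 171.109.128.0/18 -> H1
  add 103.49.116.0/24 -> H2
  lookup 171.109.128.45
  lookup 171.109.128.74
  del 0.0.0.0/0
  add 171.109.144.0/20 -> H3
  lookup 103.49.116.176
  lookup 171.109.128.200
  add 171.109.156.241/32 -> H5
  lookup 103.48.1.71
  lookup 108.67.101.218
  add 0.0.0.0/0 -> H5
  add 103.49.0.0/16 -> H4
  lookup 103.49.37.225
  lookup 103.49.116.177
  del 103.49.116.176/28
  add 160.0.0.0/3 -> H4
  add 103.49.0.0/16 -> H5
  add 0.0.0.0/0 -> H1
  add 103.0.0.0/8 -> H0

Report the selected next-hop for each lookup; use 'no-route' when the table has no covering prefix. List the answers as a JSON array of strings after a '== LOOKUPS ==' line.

Process each operation:
  add 0.0.0.0/0 -> H5 at depth 0
  - 0.0.0.0/0 clear@0
  add 103.49.116.176/28 -> H3 at depth 28
  ? 103.49.116.176  path d0:-→d1:-→d2:-→d3:-→d4:-→d5:-→d6:-→d7:-→d8:-→d9:-→d10:-→d11:-→d12:-→d13:-→d14:-→d15:-→d16:-→d17:-→d18:-→d19:-→d20:-→d21:-→d22:-→d23:-→d24:-→d25:-→d26:-→d27:-→d28:H3  best=H3
  add 103.48.0.0/13 -> H3 at depth 13
  add 171.109.144.0/20 -> H4 at depth 20
  ? 171.109.144.61  path d0:-→d1:-→d2:-→d3:-→d4:-→d5:-→d6:-→d7:-→d8:-→d9:-→d10:-→d11:-→d12:-→d13:-→d14:-→d15:-→d16:-→d17:-→d18:-→d19:-→d20:H4  best=H4
  add 0.0.0.0/0 -> H3 at depth 0
  ? 103.49.116.177  path d0:H3→d1:-→d2:-→d3:-→d4:-→d5:-→d6:-→d7:-→d8:-→d9:-→d10:-→d11:-→d12:-→d13:H3→d14:-→d15:-→d16:-→d17:-→d18:-→d19:-→d20:-→d21:-→d22:-→d23:-→d24:-→d25:-→d26:-→d27:-→d28:H3  best=H3
  add 0.0.0.0/0 -> H1 at depth 0
  - 171.109.144.0/20 clear@20
  add 171.109.128.0/18 -> H1 at depth 18
  add 103.49.116.0/24 -> H2 at depth 24
  ? 171.109.128.45  path d0:H1→d1:-→d2:-→d3:-→d4:-→d5:-→d6:-→d7:-→d8:-→d9:-→d10:-→d11:-→d12:-→d13:-→d14:-→d15:-→d16:-→d17:-→d18:H1→d19:-  best=H1
  ? 171.109.128.74  path d0:H1→d1:-→d2:-→d3:-→d4:-→d5:-→d6:-→d7:-→d8:-→d9:-→d10:-→d11:-→d12:-→d13:-→d14:-→d15:-→d16:-→d17:-→d18:H1→d19:-  best=H1
  - 0.0.0.0/0 clear@0
  add 171.109.144.0/20 -> H3 at depth 20
  ? 103.49.116.176  path d0:-→d1:-→d2:-→d3:-→d4:-→d5:-→d6:-→d7:-→d8:-→d9:-→d10:-→d11:-→d12:-→d13:H3→d14:-→d15:-→d16:-→d17:-→d18:-→d19:-→d20:-→d21:-→d22:-→d23:-→d24:H2→d25:-→d26:-→d27:-→d28:H3  best=H3
  ? 171.109.128.200  path d0:-→d1:-→d2:-→d3:-→d4:-→d5:-→d6:-→d7:-→d8:-→d9:-→d10:-→d11:-→d12:-→d13:-→d14:-→d15:-→d16:-→d17:-→d18:H1→d19:-  best=H1
  add 171.109.156.241/32 -> H5 at depth 32
  ? 103.48.1.71  path d0:-→d1:-→d2:-→d3:-→d4:-→d5:-→d6:-→d7:-→d8:-→d9:-→d10:-→d11:-→d12:-→d13:H3→d14:-→d15:-  best=H3
  ? 108.67.101.218  path d0:-→d1:-→d2:-→d3:-→d4:-  best=no-route
  add 0.0.0.0/0 -> H5 at depth 0
  add 103.49.0.0/16 -> H4 at depth 16
  ? 103.49.37.225  path d0:H5→d1:-→d2:-→d3:-→d4:-→d5:-→d6:-→d7:-→d8:-→d9:-→d10:-→d11:-→d12:-→d13:H3→d14:-→d15:-→d16:H4→d17:-  best=H4
  ? 103.49.116.177  path d0:H5→d1:-→d2:-→d3:-→d4:-→d5:-→d6:-→d7:-→d8:-→d9:-→d10:-→d11:-→d12:-→d13:H3→d14:-→d15:-→d16:H4→d17:-→d18:-→d19:-→d20:-→d21:-→d22:-→d23:-→d24:H2→d25:-→d26:-→d27:-→d28:H3  best=H3
  - 103.49.116.176/28 clear@28
  add 160.0.0.0/3 -> H4 at depth 3
  add 103.49.0.0/16 -> H5 at depth 16
  add 0.0.0.0/0 -> H1 at depth 0
  add 103.0.0.0/8 -> H0 at depth 8

== LOOKUPS ==
["H3","H4","H3","H1","H1","H3","H1","H3","no-route","H4","H3"]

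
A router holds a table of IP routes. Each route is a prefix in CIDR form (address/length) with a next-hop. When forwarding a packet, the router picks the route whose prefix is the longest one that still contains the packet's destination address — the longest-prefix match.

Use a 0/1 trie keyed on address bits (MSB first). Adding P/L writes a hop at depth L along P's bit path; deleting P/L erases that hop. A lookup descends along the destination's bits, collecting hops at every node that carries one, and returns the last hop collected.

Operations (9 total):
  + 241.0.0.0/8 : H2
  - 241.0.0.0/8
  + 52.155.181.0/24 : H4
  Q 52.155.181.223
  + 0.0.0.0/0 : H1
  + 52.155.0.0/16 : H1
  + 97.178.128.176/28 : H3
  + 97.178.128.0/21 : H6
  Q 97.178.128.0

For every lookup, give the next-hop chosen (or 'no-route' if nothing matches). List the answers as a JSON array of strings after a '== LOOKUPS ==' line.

Process each operation:
  add 241.0.0.0/8 -> H2 at depth 8
  del 241.0.0.0/8 (clear depth 8)
  add 52.155.181.0/24 -> H4 at depth 24
  ? 52.155.181.223  path d0:-→d1:-→d2:-→d3:-→d4:-→d5:-→d6:-→d7:-→d8:-→d9:-→d10:-→d11:-→d12:-→d13:-→d14:-→d15:-→d16:-→d17:-→d18:-→d19:-→d20:-→d21:-→d22:-→d23:-→d24:H4  best=H4
  add 0.0.0.0/0 -> H1 at depth 0
  add 52.155.0.0/16 -> H1 at depth 16
  add 97.178.128.176/28 -> H3 at depth 28
  add 97.178.128.0/21 -> H6 at depth 21
  ? 97.178.128.0  path d0:H1→d1:-→d2:-→d3:-→d4:-→d5:-→d6:-→d7:-→d8:-→d9:-→d10:-→d11:-→d12:-→d13:-→d14:-→d15:-→d16:-→d17:-→d18:-→d19:-→d20:-→d21:H6→d22:-→d23:-→d24:-  best=H6

== LOOKUPS ==
["H4","H6"]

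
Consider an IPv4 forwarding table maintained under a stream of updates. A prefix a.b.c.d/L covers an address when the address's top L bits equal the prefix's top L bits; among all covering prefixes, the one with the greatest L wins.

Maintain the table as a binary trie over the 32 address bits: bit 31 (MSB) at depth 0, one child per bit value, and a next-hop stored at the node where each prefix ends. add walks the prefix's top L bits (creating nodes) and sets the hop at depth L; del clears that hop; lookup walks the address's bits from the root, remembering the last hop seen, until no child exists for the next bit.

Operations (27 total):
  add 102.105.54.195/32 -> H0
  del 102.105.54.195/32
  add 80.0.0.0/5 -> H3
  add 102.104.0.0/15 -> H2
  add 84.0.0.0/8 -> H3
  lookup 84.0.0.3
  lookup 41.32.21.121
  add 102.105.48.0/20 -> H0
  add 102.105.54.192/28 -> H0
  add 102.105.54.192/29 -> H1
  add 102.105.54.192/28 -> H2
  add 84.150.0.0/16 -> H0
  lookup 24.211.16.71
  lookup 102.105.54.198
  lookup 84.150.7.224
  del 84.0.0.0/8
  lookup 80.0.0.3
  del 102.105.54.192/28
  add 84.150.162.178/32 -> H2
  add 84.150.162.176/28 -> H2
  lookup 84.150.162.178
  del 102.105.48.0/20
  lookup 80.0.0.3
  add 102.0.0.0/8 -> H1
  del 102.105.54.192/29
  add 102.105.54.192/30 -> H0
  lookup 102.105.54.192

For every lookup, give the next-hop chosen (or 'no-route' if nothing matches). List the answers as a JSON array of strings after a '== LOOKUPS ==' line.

Trace:
  + 102.105.54.195/32 (H0) depth=32
  - 102.105.54.195/32 clear@32
  + 80.0.0.0/5 (H3) depth=5
  + 102.104.0.0/15 (H2) depth=15
  + 84.0.0.0/8 (H3) depth=8
  Q 84.0.0.3: descend 01010100 ; hops seen [H3,H3] ; pick H3
  Q 41.32.21.121: descend 0 ; hops seen [∅] ; pick no-route
  + 102.105.48.0/20 (H0) depth=20
  + 102.105.54.192/28 (H0) depth=28
  + 102.105.54.192/29 (H1) depth=29
  + 102.105.54.192/28 (H2) depth=28
  + 84.150.0.0/16 (H0) depth=16
  Q 24.211.16.71: descend 0 ; hops seen [∅] ; pick no-route
  Q 102.105.54.198: descend 01100110011010010011011011000 ; hops seen [H2,H0,H2,H1] ; pick H1
  Q 84.150.7.224: descend 0101010010010110 ; hops seen [H3,H3,H0] ; pick H0
  - 84.0.0.0/8 clear@8
  Q 80.0.0.3: descend 01010 ; hops seen [H3] ; pick H3
  - 102.105.54.192/28 clear@28
  + 84.150.162.178/32 (H2) depth=32
  + 84.150.162.176/28 (H2) depth=28
  Q 84.150.162.178: descend 01010100100101101010001010110010 ; hops seen [H3,H0,H2,H2] ; pick H2
  - 102.105.48.0/20 clear@20
  Q 80.0.0.3: descend 01010 ; hops seen [H3] ; pick H3
  + 102.0.0.0/8 (H1) depth=8
  - 102.105.54.192/29 clear@29
  + 102.105.54.192/30 (H0) depth=30
  Q 102.105.54.192: descend 011001100110100100110110110000 ; hops seen [H1,H2,H0] ; pick H0

== LOOKUPS ==
["H3","no-route","no-route","H1","H0","H3","H2","H3","H0"]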